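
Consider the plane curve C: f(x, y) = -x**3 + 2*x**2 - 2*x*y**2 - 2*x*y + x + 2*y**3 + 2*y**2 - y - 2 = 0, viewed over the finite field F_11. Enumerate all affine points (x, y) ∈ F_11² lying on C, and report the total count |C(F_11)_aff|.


Affine F_11-points: {(0, 4), (1, 0), (2, 0), (2, 6), (3, 2), (3, 3), (3, 8), (4, 6), (5, 2), (5, 5), (5, 8), (7, 6), (8, 1), (10, 0)}; count = 14.

For each of the 121 pairs (x, y) ∈ F_11², evaluate f(x, y) mod 11. Record the zeros.
  x = 0: [0↦9, 1↦1, 2↦9, 3↦1, 4↦0, 5↦7, 6↦1, 7↦5, 8↦9, 9↦3, 10↦10]  zeros at y ∈ {4}
  x = 1: [0↦0, 1↦10, 2↦10, 3↦1, 4↦6, 5↦4, 6↦7, 7↦5, 8↦10, 9↦1, 10↦1]  zeros at y ∈ {0}
  x = 2: [0↦0, 1↦6, 2↦9, 3↦10, 4↦10, 5↦10, 6↦0, 7↦3, 8↦9, 9↦8, 10↦1]  zeros at y ∈ {0, 6}
  x = 3: [0↦3, 1↦5, 2↦0, 3↦0, 4↦6, 5↦8, 6↦7, 7↦4, 8↦0, 9↦7, 10↦4]  zeros at y ∈ {2, 3, 8}
  x = 4: [0↦3, 1↦1, 2↦10, 3↦9, 4↦10, 5↦3, 6↦0, 7↦2, 8↦10, 9↦3, 10↦4]  zeros at y ∈ {6}
  x = 5: [0↦5, 1↦10, 2↦0, 3↦9, 4↦5, 5↦0, 6↦6, 7↦2, 8↦0, 9↦1, 10↦6]  zeros at y ∈ {2, 5, 8}
  x = 6: [0↦3, 1↦4, 2↦8, 3↦5, 4↦7, 5↦4, 6↦8, 7↦9, 8↦8, 9↦6, 10↦4]  zeros at y ∈ ∅
  x = 7: [0↦2, 1↦10, 2↦6, 3↦2, 4↦10, 5↦9, 6↦0, 7↦6, 8↦6, 9↦1, 10↦3]  zeros at y ∈ {6}
  x = 8: [0↦7, 1↦0, 2↦10, 3↦5, 4↦8, 5↦9, 6↦9, 7↦9, 8↦10, 9↦2, 10↦8]  zeros at y ∈ {1}
  x = 9: [0↦1, 1↦1, 2↦3, 3↦8, 4↦6, 5↦9, 6↦7, 7↦1, 8↦3, 9↦3, 10↦2]  zeros at y ∈ ∅
  x = 10: [0↦0, 1↦7, 2↦1, 3↦5, 4↦9, 5↦3, 6↦10, 7↦9, 8↦1, 9↦9, 10↦1]  zeros at y ∈ {0}
Collecting zeros: affine points = {(0, 4), (1, 0), (2, 0), (2, 6), (3, 2), (3, 3), (3, 8), (4, 6), (5, 2), (5, 5), (5, 8), (7, 6), (8, 1), (10, 0)}.
Total count |C(F_11)_aff| = 14.


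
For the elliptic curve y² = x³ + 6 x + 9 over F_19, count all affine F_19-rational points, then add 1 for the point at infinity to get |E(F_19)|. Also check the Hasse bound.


Affine points = {(0, 3), (0, 16), (1, 4), (1, 15), (3, 4), (3, 15), (10, 9), (10, 10), (11, 0), (12, 2), (12, 17), (13, 2), (13, 17), (14, 5), (14, 14), (15, 4), (15, 15)}; affine count = 17; |E(F_19)| = 18.

Discriminant check: Δ ∝ 4a³ + 27b² = 4·6³ + 27·9² = 4·216 + 27·81 ≡ 11 (mod 19). Nonzero ⇒ E is nonsingular.
For each x ∈ F_19, compute rhs = x³ + 6·x + 9 mod 19, then count y ∈ F_19 with y² ≡ rhs.
  x = 0: rhs = 9, matching y values: 3, 16 (2 points).
  x = 1: rhs = 16, matching y values: 4, 15 (2 points).
  x = 2: rhs = 10, matching y values: none (0 points).
  x = 3: rhs = 16, matching y values: 4, 15 (2 points).
  x = 4: rhs = 2, matching y values: none (0 points).
  x = 5: rhs = 12, matching y values: none (0 points).
  x = 6: rhs = 14, matching y values: none (0 points).
  x = 7: rhs = 14, matching y values: none (0 points).
  x = 8: rhs = 18, matching y values: none (0 points).
  x = 9: rhs = 13, matching y values: none (0 points).
  x = 10: rhs = 5, matching y values: 9, 10 (2 points).
  x = 11: rhs = 0, matching y values: 0 (1 points).
  x = 12: rhs = 4, matching y values: 2, 17 (2 points).
  x = 13: rhs = 4, matching y values: 2, 17 (2 points).
  x = 14: rhs = 6, matching y values: 5, 14 (2 points).
  x = 15: rhs = 16, matching y values: 4, 15 (2 points).
  x = 16: rhs = 2, matching y values: none (0 points).
  x = 17: rhs = 8, matching y values: none (0 points).
  x = 18: rhs = 2, matching y values: none (0 points).
Total affine count: 17.
Full point count |E(F_19)| = 17 + 1 = 18.
Hasse bound: |18 − (19+1)| = |-2| = 2 ≤ 2√19 ≈ 8.7178 ✓.


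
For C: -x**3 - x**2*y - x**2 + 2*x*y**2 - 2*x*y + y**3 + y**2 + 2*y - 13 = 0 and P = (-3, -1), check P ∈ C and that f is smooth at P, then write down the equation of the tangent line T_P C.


Tangent line at P: -23*x + 12*y - 57 = 0.

Step 1: f(-3, -1) = 0, so P lies on C.
Step 2: partial derivatives
  f_x(x, y) = -3*x**2 - 2*x*y - 2*x + 2*y**2 - 2*y, f_y(x, y) = -x**2 + 4*x*y - 2*x + 3*y**2 + 2*y + 2.
  f_x(P) = -23, f_y(P) = 12 (gradient nonzero, so P is smooth).
Step 3: tangent line at P: -23·(x − -3) + 12·(y − -1) = 0.
Expanding: -23*x + 12*y - 57 = 0.


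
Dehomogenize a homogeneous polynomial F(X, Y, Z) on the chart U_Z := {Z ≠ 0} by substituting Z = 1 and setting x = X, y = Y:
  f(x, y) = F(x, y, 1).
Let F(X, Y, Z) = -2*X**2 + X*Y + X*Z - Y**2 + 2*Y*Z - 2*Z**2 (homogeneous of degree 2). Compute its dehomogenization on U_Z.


f(x, y) = -2*x**2 + x*y + x - y**2 + 2*y - 2

On U_Z we set Z = 1. Each monomial c·X^i·Y^j·Z^k in F becomes c·x^i·y^j·1^k = c·x^i·y^j.
Substituting Z = 1: F(X, Y, 1) = -2*x**2 + x*y + x - y**2 + 2*y - 2.
Note: deg(f) ≤ deg(F) = 2; strict inequality happens when F is divisible by Z (lost terms).


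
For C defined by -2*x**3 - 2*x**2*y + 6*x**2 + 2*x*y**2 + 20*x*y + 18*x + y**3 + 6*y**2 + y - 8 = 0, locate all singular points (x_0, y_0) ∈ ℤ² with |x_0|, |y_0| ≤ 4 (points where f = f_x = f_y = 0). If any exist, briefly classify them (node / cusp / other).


Singular points: {(2, -3)}; classification: cusp.

Compute partial derivatives:
  f_x = -6*x**2 - 4*x*y + 12*x + 2*y**2 + 20*y + 18.
  f_y = -2*x**2 + 4*x*y + 20*x + 3*y**2 + 12*y + 1.
Scan x_0 ∈ {−4, ..., 4}. For each x_0, f_y(x_0, y) is a polynomial in y; find its integer roots y ∈ {−4, ..., 4}, then test f_x and f at those candidates.
  x = -4: f_y(-4, y) = 3*y**2 - 4*y - 111; no integer root y with |y| ≤ 4.
  x = -3: f_y(-3, y) = 3*y**2 - 77; no integer root y with |y| ≤ 4.
  x = -2: f_y(-2, y) = 3*y**2 + 4*y - 47; no integer root y with |y| ≤ 4.
  x = -1: f_y(-1, y) = 3*y**2 + 8*y - 21; no integer root y with |y| ≤ 4.
  x = 0: f_y(0, y) = 3*y**2 + 12*y + 1; no integer root y with |y| ≤ 4.
  x = 1: f_y(1, y) = 3*y**2 + 16*y + 19; no integer root y with |y| ≤ 4.
  x = 2: f_y(2, y) = 3*y**2 + 20*y + 33; vanishes at y ∈ {-3}. (2, -3): f_x = 0, f = 0 — SINGULAR.
  x = 3: f_y(3, y) = 3*y**2 + 24*y + 43; no integer root y with |y| ≤ 4.
  x = 4: f_y(4, y) = 3*y**2 + 28*y + 49; no integer root y with |y| ≤ 4.
Only singular point on the grid: (2, -3).
Classify: substitute x = 2 + u, y = -3 + v and expand: f = -2*u**3 - 2*u**2*v + 2*u*v**2 + v**3 + v**2.
No constant or linear terms (consistent with a singular point). Quadratic part: v**2. Cubic part: -2*u**3 - 2*u**2*v + 2*u*v**2 + v**3.
The quadratic part v**2 is a perfect square, so there is a single (double) tangent line v = 0, i.e. y = -3. Restricting the cubic part to that line (v = 0) leaves -2*u**3 ≠ 0, so f is not divisible by v and the branch is v² ≈ 2*u**3 to lowest order — this is a cusp.
Classification: cusp.


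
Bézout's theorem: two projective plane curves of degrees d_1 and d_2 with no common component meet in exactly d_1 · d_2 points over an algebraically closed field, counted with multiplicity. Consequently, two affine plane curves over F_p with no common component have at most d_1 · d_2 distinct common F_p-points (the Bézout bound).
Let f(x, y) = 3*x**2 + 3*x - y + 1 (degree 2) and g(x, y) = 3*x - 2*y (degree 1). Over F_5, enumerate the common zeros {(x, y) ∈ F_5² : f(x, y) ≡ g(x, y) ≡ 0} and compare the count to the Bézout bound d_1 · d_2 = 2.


Common zeros: {(3, 2), (4, 1)}; count = 2; Bézout bound = 2.

deg(f) = 2, deg(g) = 1, so Bézout bound = 2.
Scan x ∈ F_5. For each x, list the y ∈ F_5 with f(x, y) ≡ 0 and those with g(x, y) ≡ 0 (mod 5); the common zeros in that column are the intersection.
  x = 0: f ≡ 0 at y ∈ {1}; g ≡ 0 at y ∈ {0}; common: ∅.
  x = 1: f ≡ 0 at y ∈ {2}; g ≡ 0 at y ∈ {4}; common: ∅.
  x = 2: f ≡ 0 at y ∈ {4}; g ≡ 0 at y ∈ {3}; common: ∅.
  x = 3: f ≡ 0 at y ∈ {2}; g ≡ 0 at y ∈ {2}; common: {2}.
  x = 4: f ≡ 0 at y ∈ {1}; g ≡ 0 at y ∈ {1}; common: {1}.
Collecting: common zeros = {(3, 2), (4, 1)}, so the count is 2.
Comparison with the Bézout bound: 2 ≤ 2 = deg(f)·deg(g), as expected for curves with no common component (the bound is attained).


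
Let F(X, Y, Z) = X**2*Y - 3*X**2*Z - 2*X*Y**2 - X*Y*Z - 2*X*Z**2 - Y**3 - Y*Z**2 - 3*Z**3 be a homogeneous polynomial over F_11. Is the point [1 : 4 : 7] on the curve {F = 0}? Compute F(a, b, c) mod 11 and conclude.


F(1,4,7) ≡ 10 (mod 11); P is NOT on the curve.

Evaluate F(1, 4, 7) term-by-term (mod 11).
  X**2*Y ↦ 1·1·4·1 = 4
  -3*X**2*Z ↦ -3·1·1·7 = -21
  -2*X*Y**2 ↦ -2·1·16·1 = -32
  -X*Y*Z ↦ -1·1·4·7 = -28
  -2*X*Z**2 ↦ -2·1·1·49 = -98
  -Y**3 ↦ -1·1·64·1 = -64
  -Y*Z**2 ↦ -1·1·4·49 = -196
  -3*Z**3 ↦ -3·1·1·343 = -1029
Sum: F(1, 4, 7) = (4) + (-21) + (-32) + (-28) + (-98) + (-64) + (-196) + (-1029) = -1464.
Reducing mod 11: -1464 ≡ 10 (mod 11).
Since F(a, b, c) ≡ 10 ≠ 0 (mod 11), P does NOT lie on the curve.


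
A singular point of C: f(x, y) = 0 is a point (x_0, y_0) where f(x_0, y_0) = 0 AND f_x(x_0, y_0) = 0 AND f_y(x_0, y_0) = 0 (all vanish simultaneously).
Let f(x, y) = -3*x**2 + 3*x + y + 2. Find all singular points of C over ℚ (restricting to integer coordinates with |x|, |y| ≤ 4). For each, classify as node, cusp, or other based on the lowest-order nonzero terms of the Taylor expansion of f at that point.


No singular points in the scanned grid; C is smooth there.

Compute partial derivatives:
  f_x = 3 - 6*x.
  f_y = 1.
f_y = 1 is a nonzero constant, so f_y never vanishes: no point (x, y) can satisfy f = f_x = f_y = 0. In particular no (x, y) ∈ {−4, ..., 4}² is singular; the curve is smooth.


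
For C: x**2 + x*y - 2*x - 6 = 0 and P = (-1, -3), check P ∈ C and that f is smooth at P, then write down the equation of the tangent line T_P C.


Tangent line at P: -7*x - y - 10 = 0.

Step 1: f(-1, -3) = 0, so P lies on C.
Step 2: partial derivatives
  f_x(x, y) = 2*x + y - 2, f_y(x, y) = x.
  f_x(P) = -7, f_y(P) = -1 (gradient nonzero, so P is smooth).
Step 3: tangent line at P: -7·(x − -1) + -1·(y − -3) = 0.
Expanding: -7*x - y - 10 = 0.


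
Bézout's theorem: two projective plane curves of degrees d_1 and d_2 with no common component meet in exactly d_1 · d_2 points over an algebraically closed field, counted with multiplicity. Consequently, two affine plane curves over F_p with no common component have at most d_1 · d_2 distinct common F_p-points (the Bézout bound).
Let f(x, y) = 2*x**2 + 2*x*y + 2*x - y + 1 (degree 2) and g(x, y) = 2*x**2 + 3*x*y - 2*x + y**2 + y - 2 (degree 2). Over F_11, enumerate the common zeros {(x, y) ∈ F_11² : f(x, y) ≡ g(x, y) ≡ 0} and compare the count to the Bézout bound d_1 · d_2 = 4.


Common zeros: {(0, 1)}; count = 1; Bézout bound = 4.

deg(f) = 2, deg(g) = 2, so Bézout bound = 4.
Scan x ∈ F_11. For each x, list the y ∈ F_11 with f(x, y) ≡ 0 and those with g(x, y) ≡ 0 (mod 11); the common zeros in that column are the intersection.
  x = 0: f ≡ 0 at y ∈ {1}; g ≡ 0 at y ∈ {1, 9}; common: {1}.
  x = 1: f ≡ 0 at y ∈ {6}; g ≡ 0 at y ∈ ∅; common: ∅.
  x = 2: f ≡ 0 at y ∈ {3}; g ≡ 0 at y ∈ ∅; common: ∅.
  x = 3: f ≡ 0 at y ∈ {6}; g ≡ 0 at y ∈ {4, 8}; common: ∅.
  x = 4: f ≡ 0 at y ∈ {2}; g ≡ 0 at y ∈ {0, 9}; common: ∅.
  x = 5: f ≡ 0 at y ∈ {3}; g ≡ 0 at y ∈ {1, 5}; common: ∅.
  x = 6: f ≡ 0 at y ∈ ∅; g ≡ 0 at y ∈ ∅; common: ∅.
  x = 7: f ≡ 0 at y ∈ {4}; g ≡ 0 at y ∈ ∅; common: ∅.
  x = 8: f ≡ 0 at y ∈ {5}; g ≡ 0 at y ∈ {0, 8}; common: ∅.
  x = 9: f ≡ 0 at y ∈ {1}; g ≡ 0 at y ∈ ∅; common: ∅.
  x = 10: f ≡ 0 at y ∈ {4}; g ≡ 0 at y ∈ ∅; common: ∅.
Collecting: common zeros = {(0, 1)}, so the count is 1.
Comparison with the Bézout bound: 1 ≤ 4 = deg(f)·deg(g), as expected for curves with no common component (the affine F_11-count falls short of the bound because intersections may lie at infinity, over extension fields, or carry multiplicity).


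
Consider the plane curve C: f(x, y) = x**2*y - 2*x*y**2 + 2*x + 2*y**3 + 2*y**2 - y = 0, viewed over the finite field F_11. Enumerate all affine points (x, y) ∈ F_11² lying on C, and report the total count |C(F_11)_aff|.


Affine F_11-points: {(0, 0), (0, 2), (0, 8), (1, 10), (2, 8), (3, 2), (6, 5), (8, 5), (10, 3), (10, 7), (10, 10)}; count = 11.

For each of the 121 pairs (x, y) ∈ F_11², evaluate f(x, y) mod 11. Record the zeros.
  x = 0: [0↦0, 1↦3, 2↦0, 3↦3, 4↦2, 5↦9, 6↦3, 7↦7, 8↦0, 9↦5, 10↦1]  zeros at y ∈ {0, 2, 8}
  x = 1: [0↦2, 1↦4, 2↦7, 3↦1, 4↦9, 5↦10, 6↦5, 7↦6, 8↦3, 9↦8, 10↦0]  zeros at y ∈ {10}
  x = 2: [0↦4, 1↦7, 2↦7, 3↦5, 4↦2, 5↦10, 6↦8, 7↦8, 8↦0, 9↦7, 10↦8]  zeros at y ∈ {8}
  x = 3: [0↦6, 1↦1, 2↦0, 3↦4, 4↦3, 5↦9, 6↦1, 7↦2, 8↦2, 9↦2, 10↦3]  zeros at y ∈ {2}
  x = 4: [0↦8, 1↦8, 2↦8, 3↦9, 4↦1, 5↦7, 6↦6, 7↦10, 8↦9, 9↦4, 10↦7]  zeros at y ∈ ∅
  x = 5: [0↦10, 1↦6, 2↦9, 3↦9, 4↦7, 5↦4, 6↦1, 7↦10, 8↦10, 9↦2, 10↦9]  zeros at y ∈ ∅
  x = 6: [0↦1, 1↦6, 2↦3, 3↦4, 4↦10, 5↦0, 6↦8, 7↦2, 8↦5, 9↦7, 10↦9]  zeros at y ∈ {5}
  x = 7: [0↦3, 1↦8, 2↦1, 3↦5, 4↦10, 5↦6, 6↦5, 7↦8, 8↦5, 9↦8, 10↦7]  zeros at y ∈ ∅
  x = 8: [0↦5, 1↦1, 2↦3, 3↦1, 4↦7, 5↦0, 6↦3, 7↦6, 8↦10, 9↦5, 10↦3]  zeros at y ∈ {5}
  x = 9: [0↦7, 1↦7, 2↦9, 3↦3, 4↦1, 5↦4, 6↦2, 7↦7, 8↦9, 9↦9, 10↦8]  zeros at y ∈ ∅
  x = 10: [0↦9, 1↦4, 2↦8, 3↦0, 4↦3, 5↦7, 6↦2, 7↦0, 8↦2, 9↦9, 10↦0]  zeros at y ∈ {3, 7, 10}
Collecting zeros: affine points = {(0, 0), (0, 2), (0, 8), (1, 10), (2, 8), (3, 2), (6, 5), (8, 5), (10, 3), (10, 7), (10, 10)}.
Total count |C(F_11)_aff| = 11.


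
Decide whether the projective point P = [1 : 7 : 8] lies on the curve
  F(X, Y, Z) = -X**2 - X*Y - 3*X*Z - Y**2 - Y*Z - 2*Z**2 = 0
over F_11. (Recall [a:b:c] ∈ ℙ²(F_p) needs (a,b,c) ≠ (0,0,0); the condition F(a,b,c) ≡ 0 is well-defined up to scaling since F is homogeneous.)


F(1,7,8) ≡ 10 (mod 11); P is NOT on the curve.

Evaluate F(1, 7, 8) term-by-term (mod 11).
  -X**2 ↦ -1·1·1·1 = -1
  -X*Y ↦ -1·1·7·1 = -7
  -3*X*Z ↦ -3·1·1·8 = -24
  -Y**2 ↦ -1·1·49·1 = -49
  -Y*Z ↦ -1·1·7·8 = -56
  -2*Z**2 ↦ -2·1·1·64 = -128
Sum: F(1, 7, 8) = (-1) + (-7) + (-24) + (-49) + (-56) + (-128) = -265.
Reducing mod 11: -265 ≡ 10 (mod 11).
Since F(a, b, c) ≡ 10 ≠ 0 (mod 11), P does NOT lie on the curve.


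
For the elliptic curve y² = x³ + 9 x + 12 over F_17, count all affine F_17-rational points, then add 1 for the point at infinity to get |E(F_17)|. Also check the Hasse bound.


Affine points = {(2, 2), (2, 15), (3, 7), (3, 10), (8, 1), (8, 16), (14, 3), (14, 14), (16, 6), (16, 11)}; affine count = 10; |E(F_17)| = 11.

Discriminant check: Δ ∝ 4a³ + 27b² = 4·9³ + 27·12² = 4·729 + 27·144 ≡ 4 (mod 17). Nonzero ⇒ E is nonsingular.
For each x ∈ F_17, compute rhs = x³ + 9·x + 12 mod 17, then count y ∈ F_17 with y² ≡ rhs.
  x = 0: rhs = 12, matching y values: none (0 points).
  x = 1: rhs = 5, matching y values: none (0 points).
  x = 2: rhs = 4, matching y values: 2, 15 (2 points).
  x = 3: rhs = 15, matching y values: 7, 10 (2 points).
  x = 4: rhs = 10, matching y values: none (0 points).
  x = 5: rhs = 12, matching y values: none (0 points).
  x = 6: rhs = 10, matching y values: none (0 points).
  x = 7: rhs = 10, matching y values: none (0 points).
  x = 8: rhs = 1, matching y values: 1, 16 (2 points).
  x = 9: rhs = 6, matching y values: none (0 points).
  x = 10: rhs = 14, matching y values: none (0 points).
  x = 11: rhs = 14, matching y values: none (0 points).
  x = 12: rhs = 12, matching y values: none (0 points).
  x = 13: rhs = 14, matching y values: none (0 points).
  x = 14: rhs = 9, matching y values: 3, 14 (2 points).
  x = 15: rhs = 3, matching y values: none (0 points).
  x = 16: rhs = 2, matching y values: 6, 11 (2 points).
Total affine count: 10.
Full point count |E(F_17)| = 10 + 1 = 11.
Hasse bound: |11 − (17+1)| = |-7| = 7 ≤ 2√17 ≈ 8.2462 ✓.


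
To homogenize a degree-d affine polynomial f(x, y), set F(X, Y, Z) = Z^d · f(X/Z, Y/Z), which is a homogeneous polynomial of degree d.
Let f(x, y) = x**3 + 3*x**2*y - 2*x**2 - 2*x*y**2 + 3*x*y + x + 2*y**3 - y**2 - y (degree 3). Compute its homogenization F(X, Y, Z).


F(X, Y, Z) = X**3 + 3*X**2*Y - 2*X**2*Z - 2*X*Y**2 + 3*X*Y*Z + X*Z**2 + 2*Y**3 - Y**2*Z - Y*Z**2

deg(f) = 3.
Substitute x = X/Z, y = Y/Z into f, then multiply by Z^3.
  monomial 1·x^3·y^0 ↦ 1·X^3·Y^0·Z^0.
  monomial 3·x^2·y^1 ↦ 3·X^2·Y^1·Z^0.
  monomial -2·x^2·y^0 ↦ -2·X^2·Y^0·Z^1.
  monomial -2·x^1·y^2 ↦ -2·X^1·Y^2·Z^0.
  monomial 3·x^1·y^1 ↦ 3·X^1·Y^1·Z^1.
  monomial 1·x^1·y^0 ↦ 1·X^1·Y^0·Z^2.
  monomial 2·x^0·y^3 ↦ 2·X^0·Y^3·Z^0.
  monomial -1·x^0·y^2 ↦ -1·X^0·Y^2·Z^1.
  monomial -1·x^0·y^1 ↦ -1·X^0·Y^1·Z^2.
Collecting: F(X, Y, Z) = X**3 + 3*X**2*Y - 2*X**2*Z - 2*X*Y**2 + 3*X*Y*Z + X*Z**2 + 2*Y**3 - Y**2*Z - Y*Z**2.


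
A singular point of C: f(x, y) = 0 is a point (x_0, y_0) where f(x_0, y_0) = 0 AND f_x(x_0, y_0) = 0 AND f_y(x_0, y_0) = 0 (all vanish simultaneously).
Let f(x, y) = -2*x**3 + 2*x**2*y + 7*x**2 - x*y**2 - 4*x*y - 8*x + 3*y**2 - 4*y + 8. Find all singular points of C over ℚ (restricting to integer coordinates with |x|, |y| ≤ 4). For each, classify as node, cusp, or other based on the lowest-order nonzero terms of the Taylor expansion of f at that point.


Singular points: {(2, 2)}; classification: node.

Compute partial derivatives:
  f_x = -6*x**2 + 4*x*y + 14*x - y**2 - 4*y - 8.
  f_y = 2*x**2 - 2*x*y - 4*x + 6*y - 4.
Scan x_0 ∈ {−4, ..., 4}. For each x_0, f_y(x_0, y) is a polynomial in y; find its integer roots y ∈ {−4, ..., 4}, then test f_x and f at those candidates.
  x = -4: f_y(-4, y) = 14*y + 44; no integer root y with |y| ≤ 4.
  x = -3: f_y(-3, y) = 12*y + 26; no integer root y with |y| ≤ 4.
  x = -2: f_y(-2, y) = 10*y + 12; no integer root y with |y| ≤ 4.
  x = -1: f_y(-1, y) = 8*y + 2; no integer root y with |y| ≤ 4.
  x = 0: f_y(0, y) = 6*y - 4; no integer root y with |y| ≤ 4.
  x = 1: f_y(1, y) = 4*y - 6; no integer root y with |y| ≤ 4.
  x = 2: f_y(2, y) = 2*y - 4; vanishes at y ∈ {2}. (2, 2): f_x = 0, f = 0 — SINGULAR.
  x = 3: f_y(3, y) = 2; no integer root y with |y| ≤ 4.
  x = 4: f_y(4, y) = 12 - 2*y; no integer root y with |y| ≤ 4.
Only singular point on the grid: (2, 2).
Classify: substitute x = 2 + u, y = 2 + v and expand: f = -2*u**3 + 2*u**2*v - u**2 - u*v**2 + v**2.
No constant or linear terms (consistent with a singular point). Quadratic part: -u**2 + v**2. Cubic part: -2*u**3 + 2*u**2*v - u*v**2.
The quadratic part v**2 - u**2 = (v − u)(v + u) splits into two distinct linear factors, so there are two distinct tangent lines y − 2 = ±(x − 2) — this is a node (ordinary double point).
Classification: node.


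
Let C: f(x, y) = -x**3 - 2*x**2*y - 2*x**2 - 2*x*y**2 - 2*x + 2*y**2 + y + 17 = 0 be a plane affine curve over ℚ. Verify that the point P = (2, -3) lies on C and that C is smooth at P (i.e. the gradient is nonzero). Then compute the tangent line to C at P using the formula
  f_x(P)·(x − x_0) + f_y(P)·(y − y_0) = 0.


Tangent line at P: -16*x + 5*y + 47 = 0.

Step 1: f(2, -3) = 0, so P lies on C.
Step 2: partial derivatives
  f_x(x, y) = -3*x**2 - 4*x*y - 4*x - 2*y**2 - 2, f_y(x, y) = -2*x**2 - 4*x*y + 4*y + 1.
  f_x(P) = -16, f_y(P) = 5 (gradient nonzero, so P is smooth).
Step 3: tangent line at P: -16·(x − 2) + 5·(y − -3) = 0.
Expanding: -16*x + 5*y + 47 = 0.


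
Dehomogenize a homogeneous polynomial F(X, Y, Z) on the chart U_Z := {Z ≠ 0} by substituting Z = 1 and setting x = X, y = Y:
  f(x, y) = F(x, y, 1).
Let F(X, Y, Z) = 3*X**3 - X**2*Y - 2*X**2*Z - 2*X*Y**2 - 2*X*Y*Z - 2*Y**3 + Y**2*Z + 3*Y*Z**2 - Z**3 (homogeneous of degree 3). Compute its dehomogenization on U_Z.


f(x, y) = 3*x**3 - x**2*y - 2*x**2 - 2*x*y**2 - 2*x*y - 2*y**3 + y**2 + 3*y - 1

On U_Z we set Z = 1. Each monomial c·X^i·Y^j·Z^k in F becomes c·x^i·y^j·1^k = c·x^i·y^j.
Substituting Z = 1: F(X, Y, 1) = 3*x**3 - x**2*y - 2*x**2 - 2*x*y**2 - 2*x*y - 2*y**3 + y**2 + 3*y - 1.
Note: deg(f) ≤ deg(F) = 3; strict inequality happens when F is divisible by Z (lost terms).


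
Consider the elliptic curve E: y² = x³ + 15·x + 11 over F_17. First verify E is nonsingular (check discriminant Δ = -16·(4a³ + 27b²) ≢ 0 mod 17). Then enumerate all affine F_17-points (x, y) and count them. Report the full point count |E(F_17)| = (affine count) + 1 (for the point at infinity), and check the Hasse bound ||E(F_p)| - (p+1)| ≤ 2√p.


Affine points = {(2, 7), (2, 10), (3, 7), (3, 10), (4, 4), (4, 13), (7, 0), (9, 5), (9, 12), (12, 7), (12, 10)}; affine count = 11; |E(F_17)| = 12.

Discriminant check: Δ ∝ 4a³ + 27b² = 4·15³ + 27·11² = 4·3375 + 27·121 ≡ 5 (mod 17). Nonzero ⇒ E is nonsingular.
For each x ∈ F_17, compute rhs = x³ + 15·x + 11 mod 17, then count y ∈ F_17 with y² ≡ rhs.
  x = 0: rhs = 11, matching y values: none (0 points).
  x = 1: rhs = 10, matching y values: none (0 points).
  x = 2: rhs = 15, matching y values: 7, 10 (2 points).
  x = 3: rhs = 15, matching y values: 7, 10 (2 points).
  x = 4: rhs = 16, matching y values: 4, 13 (2 points).
  x = 5: rhs = 7, matching y values: none (0 points).
  x = 6: rhs = 11, matching y values: none (0 points).
  x = 7: rhs = 0, matching y values: 0 (1 points).
  x = 8: rhs = 14, matching y values: none (0 points).
  x = 9: rhs = 8, matching y values: 5, 12 (2 points).
  x = 10: rhs = 5, matching y values: none (0 points).
  x = 11: rhs = 11, matching y values: none (0 points).
  x = 12: rhs = 15, matching y values: 7, 10 (2 points).
  x = 13: rhs = 6, matching y values: none (0 points).
  x = 14: rhs = 7, matching y values: none (0 points).
  x = 15: rhs = 7, matching y values: none (0 points).
  x = 16: rhs = 12, matching y values: none (0 points).
Total affine count: 11.
Full point count |E(F_17)| = 11 + 1 = 12.
Hasse bound: |12 − (17+1)| = |-6| = 6 ≤ 2√17 ≈ 8.2462 ✓.


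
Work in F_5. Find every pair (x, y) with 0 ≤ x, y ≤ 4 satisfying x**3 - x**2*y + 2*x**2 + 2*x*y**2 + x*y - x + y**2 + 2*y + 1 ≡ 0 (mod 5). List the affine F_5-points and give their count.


Affine F_5-points: {(0, 4), (2, 0), (2, 1), (2, 2), (2, 3), (2, 4)}; count = 6.

For each of the 25 pairs (x, y) ∈ F_5², evaluate f(x, y) mod 5. Record the zeros.
  x = 0: [0↦1, 1↦4, 2↦4, 3↦1, 4↦0]  zeros at y ∈ {4}
  x = 1: [0↦3, 1↦3, 2↦4, 3↦1, 4↦4]  zeros at y ∈ ∅
  x = 2: [0↦0, 1↦0, 2↦0, 3↦0, 4↦0]  zeros at y ∈ {0, 1, 2, 3, 4}
  x = 3: [0↦3, 1↦1, 2↦3, 3↦4, 4↦4]  zeros at y ∈ ∅
  x = 4: [0↦3, 1↦2, 2↦4, 3↦4, 4↦2]  zeros at y ∈ ∅
Collecting zeros: affine points = {(0, 4), (2, 0), (2, 1), (2, 2), (2, 3), (2, 4)}.
Total count |C(F_5)_aff| = 6.


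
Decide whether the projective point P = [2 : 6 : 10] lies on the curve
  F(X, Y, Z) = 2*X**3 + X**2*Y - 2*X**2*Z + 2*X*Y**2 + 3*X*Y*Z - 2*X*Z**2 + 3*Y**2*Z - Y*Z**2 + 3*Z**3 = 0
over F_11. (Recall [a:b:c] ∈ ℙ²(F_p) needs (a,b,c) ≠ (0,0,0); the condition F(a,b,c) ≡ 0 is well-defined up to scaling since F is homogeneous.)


F(2,6,10) ≡ 2 (mod 11); P is NOT on the curve.

Evaluate F(2, 6, 10) term-by-term (mod 11).
  2*X**3 ↦ 2·8·1·1 = 16
  X**2*Y ↦ 1·4·6·1 = 24
  -2*X**2*Z ↦ -2·4·1·10 = -80
  2*X*Y**2 ↦ 2·2·36·1 = 144
  3*X*Y*Z ↦ 3·2·6·10 = 360
  -2*X*Z**2 ↦ -2·2·1·100 = -400
  3*Y**2*Z ↦ 3·1·36·10 = 1080
  -Y*Z**2 ↦ -1·1·6·100 = -600
  3*Z**3 ↦ 3·1·1·1000 = 3000
Sum: F(2, 6, 10) = (16) + (24) + (-80) + (144) + (360) + (-400) + (1080) + (-600) + (3000) = 3544.
Reducing mod 11: 3544 ≡ 2 (mod 11).
Since F(a, b, c) ≡ 2 ≠ 0 (mod 11), P does NOT lie on the curve.


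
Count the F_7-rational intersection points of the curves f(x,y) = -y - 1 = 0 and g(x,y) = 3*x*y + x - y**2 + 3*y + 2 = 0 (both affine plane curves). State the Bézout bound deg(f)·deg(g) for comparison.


Common zeros: {(6, 6)}; count = 1; Bézout bound = 2.

deg(f) = 1, deg(g) = 2, so Bézout bound = 2.
Scan x ∈ F_7. For each x, list the y ∈ F_7 with f(x, y) ≡ 0 and those with g(x, y) ≡ 0 (mod 7); the common zeros in that column are the intersection.
  x = 0: f ≡ 0 at y ∈ {6}; g ≡ 0 at y ∈ ∅; common: ∅.
  x = 1: f ≡ 0 at y ∈ {6}; g ≡ 0 at y ∈ ∅; common: ∅.
  x = 2: f ≡ 0 at y ∈ {6}; g ≡ 0 at y ∈ ∅; common: ∅.
  x = 3: f ≡ 0 at y ∈ {6}; g ≡ 0 at y ∈ ∅; common: ∅.
  x = 4: f ≡ 0 at y ∈ {6}; g ≡ 0 at y ∈ {3, 5}; common: ∅.
  x = 5: f ≡ 0 at y ∈ {6}; g ≡ 0 at y ∈ {0, 4}; common: ∅.
  x = 6: f ≡ 0 at y ∈ {6}; g ≡ 0 at y ∈ {1, 6}; common: {6}.
Collecting: common zeros = {(6, 6)}, so the count is 1.
Comparison with the Bézout bound: 1 ≤ 2 = deg(f)·deg(g), as expected for curves with no common component (the affine F_7-count falls short of the bound because intersections may lie at infinity, over extension fields, or carry multiplicity).


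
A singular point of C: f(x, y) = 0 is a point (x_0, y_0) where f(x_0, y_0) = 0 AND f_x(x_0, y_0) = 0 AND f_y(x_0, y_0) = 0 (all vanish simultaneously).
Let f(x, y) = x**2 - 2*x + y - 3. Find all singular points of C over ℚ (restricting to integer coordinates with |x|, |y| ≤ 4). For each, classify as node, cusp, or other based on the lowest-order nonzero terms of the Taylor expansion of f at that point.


No singular points in the scanned grid; C is smooth there.

Compute partial derivatives:
  f_x = 2*x - 2.
  f_y = 1.
f_y = 1 is a nonzero constant, so f_y never vanishes: no point (x, y) can satisfy f = f_x = f_y = 0. In particular no (x, y) ∈ {−4, ..., 4}² is singular; the curve is smooth.


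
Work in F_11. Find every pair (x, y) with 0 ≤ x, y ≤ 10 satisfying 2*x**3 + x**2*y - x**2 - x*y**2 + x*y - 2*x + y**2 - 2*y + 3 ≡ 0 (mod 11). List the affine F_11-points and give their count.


Affine F_11-points: {(0, 4), (0, 9), (2, 0), (2, 4), (5, 1), (5, 6), (6, 3), (6, 5), (8, 5)}; count = 9.

For each of the 121 pairs (x, y) ∈ F_11², evaluate f(x, y) mod 11. Record the zeros.
  x = 0: [0↦3, 1↦2, 2↦3, 3↦6, 4↦0, 5↦7, 6↦5, 7↦5, 8↦7, 9↦0, 10↦6]  zeros at y ∈ {4, 9}
  x = 1: [0↦2, 1↦2, 2↦2, 3↦2, 4↦2, 5↦2, 6↦2, 7↦2, 8↦2, 9↦2, 10↦2]  zeros at y ∈ ∅
  x = 2: [0↦0, 1↦3, 2↦4, 3↦3, 4↦0, 5↦6, 6↦10, 7↦1, 8↦1, 9↦10, 10↦6]  zeros at y ∈ {0, 4}
  x = 3: [0↦9, 1↦6, 2↦10, 3↦10, 4↦6, 5↦9, 6↦8, 7↦3, 8↦5, 9↦3, 10↦8]  zeros at y ∈ ∅
  x = 4: [0↦8, 1↦1, 2↦10, 3↦2, 4↦10, 5↦1, 6↦8, 7↦9, 8↦4, 9↦4, 10↦9]  zeros at y ∈ ∅
  x = 5: [0↦9, 1↦0, 2↦5, 3↦2, 4↦2, 5↦5, 6↦0, 7↦9, 8↦10, 9↦3, 10↦10]  zeros at y ∈ {1, 6}
  x = 6: [0↦2, 1↦4, 2↦7, 3↦0, 4↦5, 5↦0, 6↦7, 7↦4, 8↦2, 9↦1, 10↦1]  zeros at y ∈ {3, 5}
  x = 7: [0↦10, 1↦3, 2↦6, 3↦8, 4↦9, 5↦9, 6↦8, 7↦6, 8↦3, 9↦10, 10↦5]  zeros at y ∈ ∅
  x = 8: [0↦1, 1↦9, 2↦3, 3↦5, 4↦4, 5↦0, 6↦4, 7↦5, 8↦3, 9↦9, 10↦1]  zeros at y ∈ {5}
  x = 9: [0↦9, 1↦1, 2↦10, 3↦3, 4↦2, 5↦7, 6↦7, 7↦2, 8↦3, 9↦10, 10↦1]  zeros at y ∈ ∅
  x = 10: [0↦2, 1↦2, 2↦6, 3↦3, 4↦4, 5↦9, 6↦7, 7↦9, 8↦4, 9↦3, 10↦6]  zeros at y ∈ ∅
Collecting zeros: affine points = {(0, 4), (0, 9), (2, 0), (2, 4), (5, 1), (5, 6), (6, 3), (6, 5), (8, 5)}.
Total count |C(F_11)_aff| = 9.


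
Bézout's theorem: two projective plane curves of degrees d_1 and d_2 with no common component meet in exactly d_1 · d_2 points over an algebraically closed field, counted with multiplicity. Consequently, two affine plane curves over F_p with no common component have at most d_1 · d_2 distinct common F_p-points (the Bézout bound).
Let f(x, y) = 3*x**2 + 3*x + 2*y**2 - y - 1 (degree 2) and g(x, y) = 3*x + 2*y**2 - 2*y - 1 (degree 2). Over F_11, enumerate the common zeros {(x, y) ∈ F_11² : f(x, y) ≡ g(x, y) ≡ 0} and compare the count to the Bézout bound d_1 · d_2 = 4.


Common zeros: ∅; count = 0; Bézout bound = 4.

deg(f) = 2, deg(g) = 2, so Bézout bound = 4.
Scan x ∈ F_11. For each x, list the y ∈ F_11 with f(x, y) ≡ 0 and those with g(x, y) ≡ 0 (mod 11); the common zeros in that column are the intersection.
  x = 0: f ≡ 0 at y ∈ {1, 5}; g ≡ 0 at y ∈ {3, 9}; common: ∅.
  x = 1: f ≡ 0 at y ∈ {2, 4}; g ≡ 0 at y ∈ ∅; common: ∅.
  x = 2: f ≡ 0 at y ∈ ∅; g ≡ 0 at y ∈ ∅; common: ∅.
  x = 3: f ≡ 0 at y ∈ ∅; g ≡ 0 at y ∈ ∅; common: ∅.
  x = 4: f ≡ 0 at y ∈ ∅; g ≡ 0 at y ∈ {0, 1}; common: ∅.
  x = 5: f ≡ 0 at y ∈ {8, 9}; g ≡ 0 at y ∈ ∅; common: ∅.
  x = 6: f ≡ 0 at y ∈ ∅; g ≡ 0 at y ∈ {6}; common: ∅.
  x = 7: f ≡ 0 at y ∈ ∅; g ≡ 0 at y ∈ {4, 8}; common: ∅.
  x = 8: f ≡ 0 at y ∈ ∅; g ≡ 0 at y ∈ ∅; common: ∅.
  x = 9: f ≡ 0 at y ∈ {2, 4}; g ≡ 0 at y ∈ {5, 7}; common: ∅.
  x = 10: f ≡ 0 at y ∈ {1, 5}; g ≡ 0 at y ∈ {2, 10}; common: ∅.
Collecting: common zeros = ∅, so the count is 0.
Comparison with the Bézout bound: 0 ≤ 4 = deg(f)·deg(g), as expected for curves with no common component (the affine F_11-count falls short of the bound because intersections may lie at infinity, over extension fields, or carry multiplicity).


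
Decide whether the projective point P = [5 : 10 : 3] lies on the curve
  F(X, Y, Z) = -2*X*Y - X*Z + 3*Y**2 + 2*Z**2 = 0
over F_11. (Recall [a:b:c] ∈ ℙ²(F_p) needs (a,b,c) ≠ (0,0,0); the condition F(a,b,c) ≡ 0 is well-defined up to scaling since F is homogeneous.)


F(5,10,3) ≡ 5 (mod 11); P is NOT on the curve.

Evaluate F(5, 10, 3) term-by-term (mod 11).
  -2*X*Y ↦ -2·5·10·1 = -100
  -X*Z ↦ -1·5·1·3 = -15
  3*Y**2 ↦ 3·1·100·1 = 300
  2*Z**2 ↦ 2·1·1·9 = 18
Sum: F(5, 10, 3) = (-100) + (-15) + (300) + (18) = 203.
Reducing mod 11: 203 ≡ 5 (mod 11).
Since F(a, b, c) ≡ 5 ≠ 0 (mod 11), P does NOT lie on the curve.


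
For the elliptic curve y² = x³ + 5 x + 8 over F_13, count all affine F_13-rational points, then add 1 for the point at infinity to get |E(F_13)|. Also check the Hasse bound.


Affine points = {(1, 1), (1, 12), (2, 0), (4, 1), (4, 12), (7, 3), (7, 10), (8, 1), (8, 12), (11, 4), (11, 9)}; affine count = 11; |E(F_13)| = 12.

Discriminant check: Δ ∝ 4a³ + 27b² = 4·5³ + 27·8² = 4·125 + 27·64 ≡ 5 (mod 13). Nonzero ⇒ E is nonsingular.
For each x ∈ F_13, compute rhs = x³ + 5·x + 8 mod 13, then count y ∈ F_13 with y² ≡ rhs.
  x = 0: rhs = 8, matching y values: none (0 points).
  x = 1: rhs = 1, matching y values: 1, 12 (2 points).
  x = 2: rhs = 0, matching y values: 0 (1 points).
  x = 3: rhs = 11, matching y values: none (0 points).
  x = 4: rhs = 1, matching y values: 1, 12 (2 points).
  x = 5: rhs = 2, matching y values: none (0 points).
  x = 6: rhs = 7, matching y values: none (0 points).
  x = 7: rhs = 9, matching y values: 3, 10 (2 points).
  x = 8: rhs = 1, matching y values: 1, 12 (2 points).
  x = 9: rhs = 2, matching y values: none (0 points).
  x = 10: rhs = 5, matching y values: none (0 points).
  x = 11: rhs = 3, matching y values: 4, 9 (2 points).
  x = 12: rhs = 2, matching y values: none (0 points).
Total affine count: 11.
Full point count |E(F_13)| = 11 + 1 = 12.
Hasse bound: |12 − (13+1)| = |-2| = 2 ≤ 2√13 ≈ 7.2111 ✓.


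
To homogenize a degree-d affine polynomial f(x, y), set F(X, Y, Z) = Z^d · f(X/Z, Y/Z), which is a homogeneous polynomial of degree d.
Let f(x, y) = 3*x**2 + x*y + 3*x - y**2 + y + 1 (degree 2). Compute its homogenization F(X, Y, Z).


F(X, Y, Z) = 3*X**2 + X*Y + 3*X*Z - Y**2 + Y*Z + Z**2

deg(f) = 2.
Substitute x = X/Z, y = Y/Z into f, then multiply by Z^2.
  monomial 3·x^2·y^0 ↦ 3·X^2·Y^0·Z^0.
  monomial 1·x^1·y^1 ↦ 1·X^1·Y^1·Z^0.
  monomial 3·x^1·y^0 ↦ 3·X^1·Y^0·Z^1.
  monomial -1·x^0·y^2 ↦ -1·X^0·Y^2·Z^0.
  monomial 1·x^0·y^1 ↦ 1·X^0·Y^1·Z^1.
  monomial 1·x^0·y^0 ↦ 1·X^0·Y^0·Z^2.
Collecting: F(X, Y, Z) = 3*X**2 + X*Y + 3*X*Z - Y**2 + Y*Z + Z**2.


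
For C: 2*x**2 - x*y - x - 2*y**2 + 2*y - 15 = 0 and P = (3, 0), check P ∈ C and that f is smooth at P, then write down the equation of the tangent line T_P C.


Tangent line at P: 11*x - y - 33 = 0.

Step 1: f(3, 0) = 0, so P lies on C.
Step 2: partial derivatives
  f_x(x, y) = 4*x - y - 1, f_y(x, y) = -x - 4*y + 2.
  f_x(P) = 11, f_y(P) = -1 (gradient nonzero, so P is smooth).
Step 3: tangent line at P: 11·(x − 3) + -1·(y − 0) = 0.
Expanding: 11*x - y - 33 = 0.


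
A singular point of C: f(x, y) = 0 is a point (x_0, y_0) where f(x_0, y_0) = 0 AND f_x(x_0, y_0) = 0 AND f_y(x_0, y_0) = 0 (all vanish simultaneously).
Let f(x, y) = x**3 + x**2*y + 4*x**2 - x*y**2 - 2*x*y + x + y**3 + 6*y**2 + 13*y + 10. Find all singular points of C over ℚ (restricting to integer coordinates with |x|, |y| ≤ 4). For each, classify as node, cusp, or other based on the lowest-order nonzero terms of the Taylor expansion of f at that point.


Singular points: {(-1, -2)}; classification: node.

Compute partial derivatives:
  f_x = 3*x**2 + 2*x*y + 8*x - y**2 - 2*y + 1.
  f_y = x**2 - 2*x*y - 2*x + 3*y**2 + 12*y + 13.
Scan x_0 ∈ {−4, ..., 4}. For each x_0, f_y(x_0, y) is a polynomial in y; find its integer roots y ∈ {−4, ..., 4}, then test f_x and f at those candidates.
  x = -4: f_y(-4, y) = 3*y**2 + 20*y + 37; no integer root y with |y| ≤ 4.
  x = -3: f_y(-3, y) = 3*y**2 + 18*y + 28; no integer root y with |y| ≤ 4.
  x = -2: f_y(-2, y) = 3*y**2 + 16*y + 21; vanishes at y ∈ {-3}. (-2, -3): f_x = 6 ≠ 0.
  x = -1: f_y(-1, y) = 3*y**2 + 14*y + 16; vanishes at y ∈ {-2}. (-1, -2): f_x = 0, f = 0 — SINGULAR.
  x = 0: f_y(0, y) = 3*y**2 + 12*y + 13; no integer root y with |y| ≤ 4.
  x = 1: f_y(1, y) = 3*y**2 + 10*y + 12; no integer root y with |y| ≤ 4.
  x = 2: f_y(2, y) = 3*y**2 + 8*y + 13; no integer root y with |y| ≤ 4.
  x = 3: f_y(3, y) = 3*y**2 + 6*y + 16; no integer root y with |y| ≤ 4.
  x = 4: f_y(4, y) = 3*y**2 + 4*y + 21; no integer root y with |y| ≤ 4.
Only singular point on the grid: (-1, -2).
Classify: substitute x = -1 + u, y = -2 + v and expand: f = u**3 + u**2*v - u**2 - u*v**2 + v**3 + v**2.
No constant or linear terms (consistent with a singular point). Quadratic part: -u**2 + v**2. Cubic part: u**3 + u**2*v - u*v**2 + v**3.
The quadratic part v**2 - u**2 = (v − u)(v + u) splits into two distinct linear factors, so there are two distinct tangent lines y − -2 = ±(x − -1) — this is a node (ordinary double point).
Classification: node.


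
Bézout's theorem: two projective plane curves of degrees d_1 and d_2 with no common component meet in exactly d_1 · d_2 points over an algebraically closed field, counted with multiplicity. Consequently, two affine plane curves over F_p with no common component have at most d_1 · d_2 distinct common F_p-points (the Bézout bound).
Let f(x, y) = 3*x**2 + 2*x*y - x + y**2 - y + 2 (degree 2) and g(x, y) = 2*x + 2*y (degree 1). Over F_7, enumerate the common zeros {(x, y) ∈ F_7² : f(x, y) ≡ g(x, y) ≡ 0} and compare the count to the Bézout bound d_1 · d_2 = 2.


Common zeros: ∅; count = 0; Bézout bound = 2.

deg(f) = 2, deg(g) = 1, so Bézout bound = 2.
Scan x ∈ F_7. For each x, list the y ∈ F_7 with f(x, y) ≡ 0 and those with g(x, y) ≡ 0 (mod 7); the common zeros in that column are the intersection.
  x = 0: f ≡ 0 at y ∈ {4}; g ≡ 0 at y ∈ {0}; common: ∅.
  x = 1: f ≡ 0 at y ∈ ∅; g ≡ 0 at y ∈ {6}; common: ∅.
  x = 2: f ≡ 0 at y ∈ ∅; g ≡ 0 at y ∈ {5}; common: ∅.
  x = 3: f ≡ 0 at y ∈ ∅; g ≡ 0 at y ∈ {4}; common: ∅.
  x = 4: f ≡ 0 at y ∈ ∅; g ≡ 0 at y ∈ {3}; common: ∅.
  x = 5: f ≡ 0 at y ∈ ∅; g ≡ 0 at y ∈ {2}; common: ∅.
  x = 6: f ≡ 0 at y ∈ ∅; g ≡ 0 at y ∈ {1}; common: ∅.
Collecting: common zeros = ∅, so the count is 0.
Comparison with the Bézout bound: 0 ≤ 2 = deg(f)·deg(g), as expected for curves with no common component (the affine F_7-count falls short of the bound because intersections may lie at infinity, over extension fields, or carry multiplicity).


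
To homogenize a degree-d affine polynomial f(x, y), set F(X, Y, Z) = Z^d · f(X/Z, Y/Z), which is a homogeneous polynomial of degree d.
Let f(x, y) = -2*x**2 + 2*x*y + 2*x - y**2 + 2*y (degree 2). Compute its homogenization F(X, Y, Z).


F(X, Y, Z) = -2*X**2 + 2*X*Y + 2*X*Z - Y**2 + 2*Y*Z

deg(f) = 2.
Substitute x = X/Z, y = Y/Z into f, then multiply by Z^2.
  monomial -2·x^2·y^0 ↦ -2·X^2·Y^0·Z^0.
  monomial 2·x^1·y^1 ↦ 2·X^1·Y^1·Z^0.
  monomial 2·x^1·y^0 ↦ 2·X^1·Y^0·Z^1.
  monomial -1·x^0·y^2 ↦ -1·X^0·Y^2·Z^0.
  monomial 2·x^0·y^1 ↦ 2·X^0·Y^1·Z^1.
Collecting: F(X, Y, Z) = -2*X**2 + 2*X*Y + 2*X*Z - Y**2 + 2*Y*Z.


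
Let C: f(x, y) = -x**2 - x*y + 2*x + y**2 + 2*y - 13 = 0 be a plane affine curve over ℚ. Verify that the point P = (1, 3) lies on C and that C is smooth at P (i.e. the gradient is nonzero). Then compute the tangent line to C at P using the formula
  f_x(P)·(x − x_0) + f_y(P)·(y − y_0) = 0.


Tangent line at P: -3*x + 7*y - 18 = 0.

Step 1: f(1, 3) = 0, so P lies on C.
Step 2: partial derivatives
  f_x(x, y) = -2*x - y + 2, f_y(x, y) = -x + 2*y + 2.
  f_x(P) = -3, f_y(P) = 7 (gradient nonzero, so P is smooth).
Step 3: tangent line at P: -3·(x − 1) + 7·(y − 3) = 0.
Expanding: -3*x + 7*y - 18 = 0.


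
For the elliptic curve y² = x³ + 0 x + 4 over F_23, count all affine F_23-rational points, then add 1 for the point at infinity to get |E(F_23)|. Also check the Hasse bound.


Affine points = {(0, 2), (0, 21), (2, 9), (2, 14), (3, 10), (3, 13), (6, 6), (6, 17), (7, 5), (7, 18), (11, 1), (11, 22), (13, 4), (13, 19), (16, 11), (16, 12), (17, 8), (17, 15), (19, 3), (19, 20), (20, 0), (22, 7), (22, 16)}; affine count = 23; |E(F_23)| = 24.

Discriminant check: Δ ∝ 4a³ + 27b² = 4·0³ + 27·4² = 4·0 + 27·16 ≡ 18 (mod 23). Nonzero ⇒ E is nonsingular.
For each x ∈ F_23, compute rhs = x³ + 0·x + 4 mod 23, then count y ∈ F_23 with y² ≡ rhs.
  x = 0: rhs = 4, matching y values: 2, 21 (2 points).
  x = 1: rhs = 5, matching y values: none (0 points).
  x = 2: rhs = 12, matching y values: 9, 14 (2 points).
  x = 3: rhs = 8, matching y values: 10, 13 (2 points).
  x = 4: rhs = 22, matching y values: none (0 points).
  x = 5: rhs = 14, matching y values: none (0 points).
  x = 6: rhs = 13, matching y values: 6, 17 (2 points).
  x = 7: rhs = 2, matching y values: 5, 18 (2 points).
  x = 8: rhs = 10, matching y values: none (0 points).
  x = 9: rhs = 20, matching y values: none (0 points).
  x = 10: rhs = 15, matching y values: none (0 points).
  x = 11: rhs = 1, matching y values: 1, 22 (2 points).
  x = 12: rhs = 7, matching y values: none (0 points).
  x = 13: rhs = 16, matching y values: 4, 19 (2 points).
  x = 14: rhs = 11, matching y values: none (0 points).
  x = 15: rhs = 21, matching y values: none (0 points).
  x = 16: rhs = 6, matching y values: 11, 12 (2 points).
  x = 17: rhs = 18, matching y values: 8, 15 (2 points).
  x = 18: rhs = 17, matching y values: none (0 points).
  x = 19: rhs = 9, matching y values: 3, 20 (2 points).
  x = 20: rhs = 0, matching y values: 0 (1 points).
  x = 21: rhs = 19, matching y values: none (0 points).
  x = 22: rhs = 3, matching y values: 7, 16 (2 points).
Total affine count: 23.
Full point count |E(F_23)| = 23 + 1 = 24.
Hasse bound: |24 − (23+1)| = |0| = 0 ≤ 2√23 ≈ 9.5917 ✓.


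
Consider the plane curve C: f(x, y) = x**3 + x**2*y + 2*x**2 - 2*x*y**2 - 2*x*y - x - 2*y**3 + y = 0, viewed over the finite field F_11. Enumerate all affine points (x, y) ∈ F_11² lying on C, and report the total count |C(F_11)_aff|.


Affine F_11-points: {(0, 0), (1, 2), (2, 10), (4, 10), (6, 5), (7, 6), (8, 7), (9, 3), (10, 3)}; count = 9.

For each of the 121 pairs (x, y) ∈ F_11², evaluate f(x, y) mod 11. Record the zeros.
  x = 0: [0↦0, 1↦10, 2↦8, 3↦4, 4↦8, 5↦8, 6↦3, 7↦3, 8↦7, 9↦3, 10↦1]  zeros at y ∈ {0}
  x = 1: [0↦2, 1↦9, 2↦0, 3↦7, 4↦7, 5↦10, 6↦4, 7↦10, 8↦5, 9↦10, 10↦2]  zeros at y ∈ {2}
  x = 2: [0↦3, 1↦9, 2↦6, 3↦4, 4↦2, 5↦10, 6↦5, 7↦8, 8↦7, 9↦1, 10↦0]  zeros at y ∈ {10}
  x = 3: [0↦9, 1↦5, 2↦10, 3↦1, 4↦10, 5↦3, 6↦1, 7↦3, 8↦8, 9↦4, 10↦1]  zeros at y ∈ ∅
  x = 4: [0↦4, 1↦3, 2↦7, 3↦4, 4↦4, 5↦6, 6↦9, 7↦1, 8↦3, 9↦3, 10↦0]  zeros at y ∈ {10}
  x = 5: [0↦5, 1↦9, 2↦3, 3↦8, 4↦1, 5↦3, 6↦2, 7↦8, 8↦9, 9↦4, 10↦3]  zeros at y ∈ ∅
  x = 6: [0↦7, 1↦7, 2↦4, 3↦8, 4↦7, 5↦0, 6↦8, 7↦8, 8↦10, 9↦2, 10↦5]  zeros at y ∈ {5}
  x = 7: [0↦5, 1↦3, 2↦5, 3↦10, 4↦6, 5↦3, 6↦0, 7↦7, 8↦1, 9↦3, 10↦1]  zeros at y ∈ {6}
  x = 8: [0↦5, 1↦3, 2↦1, 3↦9, 4↦4, 5↦7, 6↦6, 7↦0, 8↦10, 9↦2, 10↦8]  zeros at y ∈ {7}
  x = 9: [0↦2, 1↦2, 2↦9, 3↦0, 4↦7, 5↦7, 6↦10, 7↦4, 8↦10, 9↦5, 10↦10]  zeros at y ∈ {3}
  x = 10: [0↦2, 1↦6, 2↦2, 3↦0, 4↦10, 5↦9, 6↦7, 7↦3, 8↦7, 9↦7, 10↦2]  zeros at y ∈ {3}
Collecting zeros: affine points = {(0, 0), (1, 2), (2, 10), (4, 10), (6, 5), (7, 6), (8, 7), (9, 3), (10, 3)}.
Total count |C(F_11)_aff| = 9.
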